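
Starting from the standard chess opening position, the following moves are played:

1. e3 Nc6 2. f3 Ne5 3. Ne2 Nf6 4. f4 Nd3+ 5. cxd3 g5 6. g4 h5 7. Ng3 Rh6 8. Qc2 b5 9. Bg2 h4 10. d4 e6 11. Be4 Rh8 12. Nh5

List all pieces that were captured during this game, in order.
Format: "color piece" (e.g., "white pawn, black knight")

Tracking captures:
  cxd3: captured black knight

black knight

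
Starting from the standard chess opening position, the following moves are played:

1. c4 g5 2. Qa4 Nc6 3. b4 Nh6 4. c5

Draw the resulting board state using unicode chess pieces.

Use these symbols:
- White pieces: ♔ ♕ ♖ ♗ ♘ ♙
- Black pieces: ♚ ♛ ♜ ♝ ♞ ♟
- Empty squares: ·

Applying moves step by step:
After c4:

♜ ♞ ♝ ♛ ♚ ♝ ♞ ♜
♟ ♟ ♟ ♟ ♟ ♟ ♟ ♟
· · · · · · · ·
· · · · · · · ·
· · ♙ · · · · ·
· · · · · · · ·
♙ ♙ · ♙ ♙ ♙ ♙ ♙
♖ ♘ ♗ ♕ ♔ ♗ ♘ ♖


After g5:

♜ ♞ ♝ ♛ ♚ ♝ ♞ ♜
♟ ♟ ♟ ♟ ♟ ♟ · ♟
· · · · · · · ·
· · · · · · ♟ ·
· · ♙ · · · · ·
· · · · · · · ·
♙ ♙ · ♙ ♙ ♙ ♙ ♙
♖ ♘ ♗ ♕ ♔ ♗ ♘ ♖


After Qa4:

♜ ♞ ♝ ♛ ♚ ♝ ♞ ♜
♟ ♟ ♟ ♟ ♟ ♟ · ♟
· · · · · · · ·
· · · · · · ♟ ·
♕ · ♙ · · · · ·
· · · · · · · ·
♙ ♙ · ♙ ♙ ♙ ♙ ♙
♖ ♘ ♗ · ♔ ♗ ♘ ♖


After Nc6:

♜ · ♝ ♛ ♚ ♝ ♞ ♜
♟ ♟ ♟ ♟ ♟ ♟ · ♟
· · ♞ · · · · ·
· · · · · · ♟ ·
♕ · ♙ · · · · ·
· · · · · · · ·
♙ ♙ · ♙ ♙ ♙ ♙ ♙
♖ ♘ ♗ · ♔ ♗ ♘ ♖


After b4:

♜ · ♝ ♛ ♚ ♝ ♞ ♜
♟ ♟ ♟ ♟ ♟ ♟ · ♟
· · ♞ · · · · ·
· · · · · · ♟ ·
♕ ♙ ♙ · · · · ·
· · · · · · · ·
♙ · · ♙ ♙ ♙ ♙ ♙
♖ ♘ ♗ · ♔ ♗ ♘ ♖


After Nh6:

♜ · ♝ ♛ ♚ ♝ · ♜
♟ ♟ ♟ ♟ ♟ ♟ · ♟
· · ♞ · · · · ♞
· · · · · · ♟ ·
♕ ♙ ♙ · · · · ·
· · · · · · · ·
♙ · · ♙ ♙ ♙ ♙ ♙
♖ ♘ ♗ · ♔ ♗ ♘ ♖


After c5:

♜ · ♝ ♛ ♚ ♝ · ♜
♟ ♟ ♟ ♟ ♟ ♟ · ♟
· · ♞ · · · · ♞
· · ♙ · · · ♟ ·
♕ ♙ · · · · · ·
· · · · · · · ·
♙ · · ♙ ♙ ♙ ♙ ♙
♖ ♘ ♗ · ♔ ♗ ♘ ♖



  a b c d e f g h
  ─────────────────
8│♜ · ♝ ♛ ♚ ♝ · ♜│8
7│♟ ♟ ♟ ♟ ♟ ♟ · ♟│7
6│· · ♞ · · · · ♞│6
5│· · ♙ · · · ♟ ·│5
4│♕ ♙ · · · · · ·│4
3│· · · · · · · ·│3
2│♙ · · ♙ ♙ ♙ ♙ ♙│2
1│♖ ♘ ♗ · ♔ ♗ ♘ ♖│1
  ─────────────────
  a b c d e f g h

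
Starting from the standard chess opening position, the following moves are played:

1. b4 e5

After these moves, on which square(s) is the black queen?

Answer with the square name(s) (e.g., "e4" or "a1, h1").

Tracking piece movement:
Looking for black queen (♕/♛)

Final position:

  a b c d e f g h
  ─────────────────
8│♜ ♞ ♝ ♛ ♚ ♝ ♞ ♜│8
7│♟ ♟ ♟ ♟ · ♟ ♟ ♟│7
6│· · · · · · · ·│6
5│· · · · ♟ · · ·│5
4│· ♙ · · · · · ·│4
3│· · · · · · · ·│3
2│♙ · ♙ ♙ ♙ ♙ ♙ ♙│2
1│♖ ♘ ♗ ♕ ♔ ♗ ♘ ♖│1
  ─────────────────
  a b c d e f g h


d8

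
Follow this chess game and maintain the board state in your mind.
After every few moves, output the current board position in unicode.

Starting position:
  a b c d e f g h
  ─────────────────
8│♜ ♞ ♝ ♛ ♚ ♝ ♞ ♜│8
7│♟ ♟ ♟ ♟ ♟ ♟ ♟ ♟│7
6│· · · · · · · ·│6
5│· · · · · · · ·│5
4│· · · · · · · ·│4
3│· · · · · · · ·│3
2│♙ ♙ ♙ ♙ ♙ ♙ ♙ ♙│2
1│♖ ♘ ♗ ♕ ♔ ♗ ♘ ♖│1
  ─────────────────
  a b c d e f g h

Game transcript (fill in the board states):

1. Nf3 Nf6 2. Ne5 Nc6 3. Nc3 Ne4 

  a b c d e f g h
  ─────────────────
8│♜ · ♝ ♛ ♚ ♝ · ♜│8
7│♟ ♟ ♟ ♟ ♟ ♟ ♟ ♟│7
6│· · ♞ · · · · ·│6
5│· · · · ♘ · · ·│5
4│· · · · ♞ · · ·│4
3│· · ♘ · · · · ·│3
2│♙ ♙ ♙ ♙ ♙ ♙ ♙ ♙│2
1│♖ · ♗ ♕ ♔ ♗ · ♖│1
  ─────────────────
  a b c d e f g h

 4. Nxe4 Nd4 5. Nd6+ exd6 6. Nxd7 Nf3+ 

  a b c d e f g h
  ─────────────────
8│♜ · ♝ ♛ ♚ ♝ · ♜│8
7│♟ ♟ ♟ ♘ · ♟ ♟ ♟│7
6│· · · ♟ · · · ·│6
5│· · · · · · · ·│5
4│· · · · · · · ·│4
3│· · · · · ♞ · ·│3
2│♙ ♙ ♙ ♙ ♙ ♙ ♙ ♙│2
1│♖ · ♗ ♕ ♔ ♗ · ♖│1
  ─────────────────
  a b c d e f g h

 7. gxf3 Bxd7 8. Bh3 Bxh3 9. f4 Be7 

  a b c d e f g h
  ─────────────────
8│♜ · · ♛ ♚ · · ♜│8
7│♟ ♟ ♟ · ♝ ♟ ♟ ♟│7
6│· · · ♟ · · · ·│6
5│· · · · · · · ·│5
4│· · · · · ♙ · ·│4
3│· · · · · · · ♝│3
2│♙ ♙ ♙ ♙ ♙ ♙ · ♙│2
1│♖ · ♗ ♕ ♔ · · ♖│1
  ─────────────────
  a b c d e f g h

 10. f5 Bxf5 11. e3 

  a b c d e f g h
  ─────────────────
8│♜ · · ♛ ♚ · · ♜│8
7│♟ ♟ ♟ · ♝ ♟ ♟ ♟│7
6│· · · ♟ · · · ·│6
5│· · · · · ♝ · ·│5
4│· · · · · · · ·│4
3│· · · · ♙ · · ·│3
2│♙ ♙ ♙ ♙ · ♙ · ♙│2
1│♖ · ♗ ♕ ♔ · · ♖│1
  ─────────────────
  a b c d e f g h


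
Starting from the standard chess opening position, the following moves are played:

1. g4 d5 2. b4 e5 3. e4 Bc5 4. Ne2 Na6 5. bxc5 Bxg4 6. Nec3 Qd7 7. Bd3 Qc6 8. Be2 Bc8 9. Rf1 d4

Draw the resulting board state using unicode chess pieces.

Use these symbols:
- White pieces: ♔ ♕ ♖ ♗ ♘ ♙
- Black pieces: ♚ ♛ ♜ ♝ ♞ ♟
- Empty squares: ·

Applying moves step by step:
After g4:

♜ ♞ ♝ ♛ ♚ ♝ ♞ ♜
♟ ♟ ♟ ♟ ♟ ♟ ♟ ♟
· · · · · · · ·
· · · · · · · ·
· · · · · · ♙ ·
· · · · · · · ·
♙ ♙ ♙ ♙ ♙ ♙ · ♙
♖ ♘ ♗ ♕ ♔ ♗ ♘ ♖


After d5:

♜ ♞ ♝ ♛ ♚ ♝ ♞ ♜
♟ ♟ ♟ · ♟ ♟ ♟ ♟
· · · · · · · ·
· · · ♟ · · · ·
· · · · · · ♙ ·
· · · · · · · ·
♙ ♙ ♙ ♙ ♙ ♙ · ♙
♖ ♘ ♗ ♕ ♔ ♗ ♘ ♖


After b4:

♜ ♞ ♝ ♛ ♚ ♝ ♞ ♜
♟ ♟ ♟ · ♟ ♟ ♟ ♟
· · · · · · · ·
· · · ♟ · · · ·
· ♙ · · · · ♙ ·
· · · · · · · ·
♙ · ♙ ♙ ♙ ♙ · ♙
♖ ♘ ♗ ♕ ♔ ♗ ♘ ♖


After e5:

♜ ♞ ♝ ♛ ♚ ♝ ♞ ♜
♟ ♟ ♟ · · ♟ ♟ ♟
· · · · · · · ·
· · · ♟ ♟ · · ·
· ♙ · · · · ♙ ·
· · · · · · · ·
♙ · ♙ ♙ ♙ ♙ · ♙
♖ ♘ ♗ ♕ ♔ ♗ ♘ ♖


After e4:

♜ ♞ ♝ ♛ ♚ ♝ ♞ ♜
♟ ♟ ♟ · · ♟ ♟ ♟
· · · · · · · ·
· · · ♟ ♟ · · ·
· ♙ · · ♙ · ♙ ·
· · · · · · · ·
♙ · ♙ ♙ · ♙ · ♙
♖ ♘ ♗ ♕ ♔ ♗ ♘ ♖


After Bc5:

♜ ♞ ♝ ♛ ♚ · ♞ ♜
♟ ♟ ♟ · · ♟ ♟ ♟
· · · · · · · ·
· · ♝ ♟ ♟ · · ·
· ♙ · · ♙ · ♙ ·
· · · · · · · ·
♙ · ♙ ♙ · ♙ · ♙
♖ ♘ ♗ ♕ ♔ ♗ ♘ ♖


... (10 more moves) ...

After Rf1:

♜ · ♝ · ♚ · ♞ ♜
♟ ♟ ♟ · · ♟ ♟ ♟
♞ · ♛ · · · · ·
· · ♙ ♟ ♟ · · ·
· · · · ♙ · · ·
· · ♘ · · · · ·
♙ · ♙ ♙ ♗ ♙ · ♙
♖ ♘ ♗ ♕ ♔ ♖ · ·


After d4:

♜ · ♝ · ♚ · ♞ ♜
♟ ♟ ♟ · · ♟ ♟ ♟
♞ · ♛ · · · · ·
· · ♙ · ♟ · · ·
· · · ♟ ♙ · · ·
· · ♘ · · · · ·
♙ · ♙ ♙ ♗ ♙ · ♙
♖ ♘ ♗ ♕ ♔ ♖ · ·



  a b c d e f g h
  ─────────────────
8│♜ · ♝ · ♚ · ♞ ♜│8
7│♟ ♟ ♟ · · ♟ ♟ ♟│7
6│♞ · ♛ · · · · ·│6
5│· · ♙ · ♟ · · ·│5
4│· · · ♟ ♙ · · ·│4
3│· · ♘ · · · · ·│3
2│♙ · ♙ ♙ ♗ ♙ · ♙│2
1│♖ ♘ ♗ ♕ ♔ ♖ · ·│1
  ─────────────────
  a b c d e f g h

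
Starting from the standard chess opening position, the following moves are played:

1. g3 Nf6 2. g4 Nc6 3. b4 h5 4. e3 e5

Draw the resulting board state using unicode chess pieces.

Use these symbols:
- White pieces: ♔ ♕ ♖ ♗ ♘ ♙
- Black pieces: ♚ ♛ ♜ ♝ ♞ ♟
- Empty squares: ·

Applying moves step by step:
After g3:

♜ ♞ ♝ ♛ ♚ ♝ ♞ ♜
♟ ♟ ♟ ♟ ♟ ♟ ♟ ♟
· · · · · · · ·
· · · · · · · ·
· · · · · · · ·
· · · · · · ♙ ·
♙ ♙ ♙ ♙ ♙ ♙ · ♙
♖ ♘ ♗ ♕ ♔ ♗ ♘ ♖


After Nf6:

♜ ♞ ♝ ♛ ♚ ♝ · ♜
♟ ♟ ♟ ♟ ♟ ♟ ♟ ♟
· · · · · ♞ · ·
· · · · · · · ·
· · · · · · · ·
· · · · · · ♙ ·
♙ ♙ ♙ ♙ ♙ ♙ · ♙
♖ ♘ ♗ ♕ ♔ ♗ ♘ ♖


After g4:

♜ ♞ ♝ ♛ ♚ ♝ · ♜
♟ ♟ ♟ ♟ ♟ ♟ ♟ ♟
· · · · · ♞ · ·
· · · · · · · ·
· · · · · · ♙ ·
· · · · · · · ·
♙ ♙ ♙ ♙ ♙ ♙ · ♙
♖ ♘ ♗ ♕ ♔ ♗ ♘ ♖


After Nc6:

♜ · ♝ ♛ ♚ ♝ · ♜
♟ ♟ ♟ ♟ ♟ ♟ ♟ ♟
· · ♞ · · ♞ · ·
· · · · · · · ·
· · · · · · ♙ ·
· · · · · · · ·
♙ ♙ ♙ ♙ ♙ ♙ · ♙
♖ ♘ ♗ ♕ ♔ ♗ ♘ ♖


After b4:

♜ · ♝ ♛ ♚ ♝ · ♜
♟ ♟ ♟ ♟ ♟ ♟ ♟ ♟
· · ♞ · · ♞ · ·
· · · · · · · ·
· ♙ · · · · ♙ ·
· · · · · · · ·
♙ · ♙ ♙ ♙ ♙ · ♙
♖ ♘ ♗ ♕ ♔ ♗ ♘ ♖


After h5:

♜ · ♝ ♛ ♚ ♝ · ♜
♟ ♟ ♟ ♟ ♟ ♟ ♟ ·
· · ♞ · · ♞ · ·
· · · · · · · ♟
· ♙ · · · · ♙ ·
· · · · · · · ·
♙ · ♙ ♙ ♙ ♙ · ♙
♖ ♘ ♗ ♕ ♔ ♗ ♘ ♖


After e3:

♜ · ♝ ♛ ♚ ♝ · ♜
♟ ♟ ♟ ♟ ♟ ♟ ♟ ·
· · ♞ · · ♞ · ·
· · · · · · · ♟
· ♙ · · · · ♙ ·
· · · · ♙ · · ·
♙ · ♙ ♙ · ♙ · ♙
♖ ♘ ♗ ♕ ♔ ♗ ♘ ♖


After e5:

♜ · ♝ ♛ ♚ ♝ · ♜
♟ ♟ ♟ ♟ · ♟ ♟ ·
· · ♞ · · ♞ · ·
· · · · ♟ · · ♟
· ♙ · · · · ♙ ·
· · · · ♙ · · ·
♙ · ♙ ♙ · ♙ · ♙
♖ ♘ ♗ ♕ ♔ ♗ ♘ ♖



  a b c d e f g h
  ─────────────────
8│♜ · ♝ ♛ ♚ ♝ · ♜│8
7│♟ ♟ ♟ ♟ · ♟ ♟ ·│7
6│· · ♞ · · ♞ · ·│6
5│· · · · ♟ · · ♟│5
4│· ♙ · · · · ♙ ·│4
3│· · · · ♙ · · ·│3
2│♙ · ♙ ♙ · ♙ · ♙│2
1│♖ ♘ ♗ ♕ ♔ ♗ ♘ ♖│1
  ─────────────────
  a b c d e f g h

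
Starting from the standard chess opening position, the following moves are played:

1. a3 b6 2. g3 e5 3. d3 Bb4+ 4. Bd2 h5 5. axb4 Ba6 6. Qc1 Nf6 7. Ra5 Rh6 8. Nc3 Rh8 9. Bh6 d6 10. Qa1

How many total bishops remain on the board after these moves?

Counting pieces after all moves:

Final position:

  a b c d e f g h
  ─────────────────
8│♜ ♞ · ♛ ♚ · · ♜│8
7│♟ · ♟ · · ♟ ♟ ·│7
6│♝ ♟ · ♟ · ♞ · ♗│6
5│♖ · · · ♟ · · ♟│5
4│· ♙ · · · · · ·│4
3│· · ♘ ♙ · · ♙ ·│3
2│· ♙ ♙ · ♙ ♙ · ♙│2
1│♕ · · · ♔ ♗ ♘ ♖│1
  ─────────────────
  a b c d e f g h


3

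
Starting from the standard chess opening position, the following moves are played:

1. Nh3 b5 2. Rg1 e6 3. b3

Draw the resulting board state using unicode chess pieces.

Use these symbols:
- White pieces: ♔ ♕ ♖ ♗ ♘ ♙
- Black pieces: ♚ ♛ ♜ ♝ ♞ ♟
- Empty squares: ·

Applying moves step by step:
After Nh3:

♜ ♞ ♝ ♛ ♚ ♝ ♞ ♜
♟ ♟ ♟ ♟ ♟ ♟ ♟ ♟
· · · · · · · ·
· · · · · · · ·
· · · · · · · ·
· · · · · · · ♘
♙ ♙ ♙ ♙ ♙ ♙ ♙ ♙
♖ ♘ ♗ ♕ ♔ ♗ · ♖


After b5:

♜ ♞ ♝ ♛ ♚ ♝ ♞ ♜
♟ · ♟ ♟ ♟ ♟ ♟ ♟
· · · · · · · ·
· ♟ · · · · · ·
· · · · · · · ·
· · · · · · · ♘
♙ ♙ ♙ ♙ ♙ ♙ ♙ ♙
♖ ♘ ♗ ♕ ♔ ♗ · ♖


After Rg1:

♜ ♞ ♝ ♛ ♚ ♝ ♞ ♜
♟ · ♟ ♟ ♟ ♟ ♟ ♟
· · · · · · · ·
· ♟ · · · · · ·
· · · · · · · ·
· · · · · · · ♘
♙ ♙ ♙ ♙ ♙ ♙ ♙ ♙
♖ ♘ ♗ ♕ ♔ ♗ ♖ ·


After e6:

♜ ♞ ♝ ♛ ♚ ♝ ♞ ♜
♟ · ♟ ♟ · ♟ ♟ ♟
· · · · ♟ · · ·
· ♟ · · · · · ·
· · · · · · · ·
· · · · · · · ♘
♙ ♙ ♙ ♙ ♙ ♙ ♙ ♙
♖ ♘ ♗ ♕ ♔ ♗ ♖ ·


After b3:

♜ ♞ ♝ ♛ ♚ ♝ ♞ ♜
♟ · ♟ ♟ · ♟ ♟ ♟
· · · · ♟ · · ·
· ♟ · · · · · ·
· · · · · · · ·
· ♙ · · · · · ♘
♙ · ♙ ♙ ♙ ♙ ♙ ♙
♖ ♘ ♗ ♕ ♔ ♗ ♖ ·



  a b c d e f g h
  ─────────────────
8│♜ ♞ ♝ ♛ ♚ ♝ ♞ ♜│8
7│♟ · ♟ ♟ · ♟ ♟ ♟│7
6│· · · · ♟ · · ·│6
5│· ♟ · · · · · ·│5
4│· · · · · · · ·│4
3│· ♙ · · · · · ♘│3
2│♙ · ♙ ♙ ♙ ♙ ♙ ♙│2
1│♖ ♘ ♗ ♕ ♔ ♗ ♖ ·│1
  ─────────────────
  a b c d e f g h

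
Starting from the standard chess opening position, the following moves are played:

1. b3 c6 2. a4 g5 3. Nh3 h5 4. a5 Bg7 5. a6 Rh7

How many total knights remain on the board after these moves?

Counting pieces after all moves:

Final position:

  a b c d e f g h
  ─────────────────
8│♜ ♞ ♝ ♛ ♚ · ♞ ·│8
7│♟ ♟ · ♟ ♟ ♟ ♝ ♜│7
6│♙ · ♟ · · · · ·│6
5│· · · · · · ♟ ♟│5
4│· · · · · · · ·│4
3│· ♙ · · · · · ♘│3
2│· · ♙ ♙ ♙ ♙ ♙ ♙│2
1│♖ ♘ ♗ ♕ ♔ ♗ · ♖│1
  ─────────────────
  a b c d e f g h


4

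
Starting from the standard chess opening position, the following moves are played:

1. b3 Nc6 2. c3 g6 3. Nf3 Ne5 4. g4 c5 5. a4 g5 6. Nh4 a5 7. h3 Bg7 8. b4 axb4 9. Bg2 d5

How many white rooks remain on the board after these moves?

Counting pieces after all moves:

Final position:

  a b c d e f g h
  ─────────────────
8│♜ · ♝ ♛ ♚ · ♞ ♜│8
7│· ♟ · · ♟ ♟ ♝ ♟│7
6│· · · · · · · ·│6
5│· · ♟ ♟ ♞ · ♟ ·│5
4│♙ ♟ · · · · ♙ ♘│4
3│· · ♙ · · · · ♙│3
2│· · · ♙ ♙ ♙ ♗ ·│2
1│♖ ♘ ♗ ♕ ♔ · · ♖│1
  ─────────────────
  a b c d e f g h


2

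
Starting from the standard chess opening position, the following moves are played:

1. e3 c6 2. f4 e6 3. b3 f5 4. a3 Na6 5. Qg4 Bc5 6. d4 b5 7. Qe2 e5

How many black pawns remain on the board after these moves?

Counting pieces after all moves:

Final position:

  a b c d e f g h
  ─────────────────
8│♜ · ♝ ♛ ♚ · ♞ ♜│8
7│♟ · · ♟ · · ♟ ♟│7
6│♞ · ♟ · · · · ·│6
5│· ♟ ♝ · ♟ ♟ · ·│5
4│· · · ♙ · ♙ · ·│4
3│♙ ♙ · · ♙ · · ·│3
2│· · ♙ · ♕ · ♙ ♙│2
1│♖ ♘ ♗ · ♔ ♗ ♘ ♖│1
  ─────────────────
  a b c d e f g h


8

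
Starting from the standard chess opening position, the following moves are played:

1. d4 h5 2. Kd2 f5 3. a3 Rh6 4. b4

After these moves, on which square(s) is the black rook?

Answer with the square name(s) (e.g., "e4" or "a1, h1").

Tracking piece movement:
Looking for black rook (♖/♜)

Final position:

  a b c d e f g h
  ─────────────────
8│♜ ♞ ♝ ♛ ♚ ♝ ♞ ·│8
7│♟ ♟ ♟ ♟ ♟ · ♟ ·│7
6│· · · · · · · ♜│6
5│· · · · · ♟ · ♟│5
4│· ♙ · ♙ · · · ·│4
3│♙ · · · · · · ·│3
2│· · ♙ ♔ ♙ ♙ ♙ ♙│2
1│♖ ♘ ♗ ♕ · ♗ ♘ ♖│1
  ─────────────────
  a b c d e f g h


a8, h6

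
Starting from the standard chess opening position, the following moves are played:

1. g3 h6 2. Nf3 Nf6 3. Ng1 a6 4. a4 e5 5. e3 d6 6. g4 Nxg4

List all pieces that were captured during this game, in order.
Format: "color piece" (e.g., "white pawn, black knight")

Tracking captures:
  Nxg4: captured white pawn

white pawn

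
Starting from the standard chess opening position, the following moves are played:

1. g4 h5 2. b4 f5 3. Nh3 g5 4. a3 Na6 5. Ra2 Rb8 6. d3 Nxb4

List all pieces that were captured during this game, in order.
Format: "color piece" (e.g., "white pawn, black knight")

Tracking captures:
  Nxb4: captured white pawn

white pawn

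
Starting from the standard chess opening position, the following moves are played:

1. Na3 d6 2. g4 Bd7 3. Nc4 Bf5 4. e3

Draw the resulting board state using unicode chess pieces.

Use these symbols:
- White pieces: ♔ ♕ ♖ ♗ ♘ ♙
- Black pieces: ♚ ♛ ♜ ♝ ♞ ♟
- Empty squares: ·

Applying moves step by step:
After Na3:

♜ ♞ ♝ ♛ ♚ ♝ ♞ ♜
♟ ♟ ♟ ♟ ♟ ♟ ♟ ♟
· · · · · · · ·
· · · · · · · ·
· · · · · · · ·
♘ · · · · · · ·
♙ ♙ ♙ ♙ ♙ ♙ ♙ ♙
♖ · ♗ ♕ ♔ ♗ ♘ ♖


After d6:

♜ ♞ ♝ ♛ ♚ ♝ ♞ ♜
♟ ♟ ♟ · ♟ ♟ ♟ ♟
· · · ♟ · · · ·
· · · · · · · ·
· · · · · · · ·
♘ · · · · · · ·
♙ ♙ ♙ ♙ ♙ ♙ ♙ ♙
♖ · ♗ ♕ ♔ ♗ ♘ ♖


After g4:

♜ ♞ ♝ ♛ ♚ ♝ ♞ ♜
♟ ♟ ♟ · ♟ ♟ ♟ ♟
· · · ♟ · · · ·
· · · · · · · ·
· · · · · · ♙ ·
♘ · · · · · · ·
♙ ♙ ♙ ♙ ♙ ♙ · ♙
♖ · ♗ ♕ ♔ ♗ ♘ ♖


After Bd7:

♜ ♞ · ♛ ♚ ♝ ♞ ♜
♟ ♟ ♟ ♝ ♟ ♟ ♟ ♟
· · · ♟ · · · ·
· · · · · · · ·
· · · · · · ♙ ·
♘ · · · · · · ·
♙ ♙ ♙ ♙ ♙ ♙ · ♙
♖ · ♗ ♕ ♔ ♗ ♘ ♖


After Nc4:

♜ ♞ · ♛ ♚ ♝ ♞ ♜
♟ ♟ ♟ ♝ ♟ ♟ ♟ ♟
· · · ♟ · · · ·
· · · · · · · ·
· · ♘ · · · ♙ ·
· · · · · · · ·
♙ ♙ ♙ ♙ ♙ ♙ · ♙
♖ · ♗ ♕ ♔ ♗ ♘ ♖


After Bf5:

♜ ♞ · ♛ ♚ ♝ ♞ ♜
♟ ♟ ♟ · ♟ ♟ ♟ ♟
· · · ♟ · · · ·
· · · · · ♝ · ·
· · ♘ · · · ♙ ·
· · · · · · · ·
♙ ♙ ♙ ♙ ♙ ♙ · ♙
♖ · ♗ ♕ ♔ ♗ ♘ ♖


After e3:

♜ ♞ · ♛ ♚ ♝ ♞ ♜
♟ ♟ ♟ · ♟ ♟ ♟ ♟
· · · ♟ · · · ·
· · · · · ♝ · ·
· · ♘ · · · ♙ ·
· · · · ♙ · · ·
♙ ♙ ♙ ♙ · ♙ · ♙
♖ · ♗ ♕ ♔ ♗ ♘ ♖



  a b c d e f g h
  ─────────────────
8│♜ ♞ · ♛ ♚ ♝ ♞ ♜│8
7│♟ ♟ ♟ · ♟ ♟ ♟ ♟│7
6│· · · ♟ · · · ·│6
5│· · · · · ♝ · ·│5
4│· · ♘ · · · ♙ ·│4
3│· · · · ♙ · · ·│3
2│♙ ♙ ♙ ♙ · ♙ · ♙│2
1│♖ · ♗ ♕ ♔ ♗ ♘ ♖│1
  ─────────────────
  a b c d e f g h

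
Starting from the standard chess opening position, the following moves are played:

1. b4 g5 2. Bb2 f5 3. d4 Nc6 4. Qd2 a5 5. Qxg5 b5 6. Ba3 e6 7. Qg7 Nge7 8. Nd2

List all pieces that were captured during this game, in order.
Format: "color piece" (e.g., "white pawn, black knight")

Tracking captures:
  Qxg5: captured black pawn

black pawn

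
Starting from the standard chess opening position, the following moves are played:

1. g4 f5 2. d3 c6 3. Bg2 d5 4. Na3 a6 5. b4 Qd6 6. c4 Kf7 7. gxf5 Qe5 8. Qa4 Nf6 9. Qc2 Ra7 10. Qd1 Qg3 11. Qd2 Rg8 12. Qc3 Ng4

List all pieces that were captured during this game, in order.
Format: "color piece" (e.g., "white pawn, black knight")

Tracking captures:
  gxf5: captured black pawn

black pawn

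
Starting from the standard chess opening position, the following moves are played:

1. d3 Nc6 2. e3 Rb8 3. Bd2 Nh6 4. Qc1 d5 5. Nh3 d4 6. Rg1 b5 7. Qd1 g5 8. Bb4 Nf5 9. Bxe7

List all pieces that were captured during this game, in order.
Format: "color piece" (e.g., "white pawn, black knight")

Tracking captures:
  Bxe7: captured black pawn

black pawn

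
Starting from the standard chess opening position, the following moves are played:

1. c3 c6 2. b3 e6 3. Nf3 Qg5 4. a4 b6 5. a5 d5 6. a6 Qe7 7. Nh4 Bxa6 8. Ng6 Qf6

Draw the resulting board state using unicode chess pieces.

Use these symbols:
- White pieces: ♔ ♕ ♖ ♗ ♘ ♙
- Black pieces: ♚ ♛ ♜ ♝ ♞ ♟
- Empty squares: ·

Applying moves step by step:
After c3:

♜ ♞ ♝ ♛ ♚ ♝ ♞ ♜
♟ ♟ ♟ ♟ ♟ ♟ ♟ ♟
· · · · · · · ·
· · · · · · · ·
· · · · · · · ·
· · ♙ · · · · ·
♙ ♙ · ♙ ♙ ♙ ♙ ♙
♖ ♘ ♗ ♕ ♔ ♗ ♘ ♖


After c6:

♜ ♞ ♝ ♛ ♚ ♝ ♞ ♜
♟ ♟ · ♟ ♟ ♟ ♟ ♟
· · ♟ · · · · ·
· · · · · · · ·
· · · · · · · ·
· · ♙ · · · · ·
♙ ♙ · ♙ ♙ ♙ ♙ ♙
♖ ♘ ♗ ♕ ♔ ♗ ♘ ♖


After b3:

♜ ♞ ♝ ♛ ♚ ♝ ♞ ♜
♟ ♟ · ♟ ♟ ♟ ♟ ♟
· · ♟ · · · · ·
· · · · · · · ·
· · · · · · · ·
· ♙ ♙ · · · · ·
♙ · · ♙ ♙ ♙ ♙ ♙
♖ ♘ ♗ ♕ ♔ ♗ ♘ ♖


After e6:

♜ ♞ ♝ ♛ ♚ ♝ ♞ ♜
♟ ♟ · ♟ · ♟ ♟ ♟
· · ♟ · ♟ · · ·
· · · · · · · ·
· · · · · · · ·
· ♙ ♙ · · · · ·
♙ · · ♙ ♙ ♙ ♙ ♙
♖ ♘ ♗ ♕ ♔ ♗ ♘ ♖


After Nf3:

♜ ♞ ♝ ♛ ♚ ♝ ♞ ♜
♟ ♟ · ♟ · ♟ ♟ ♟
· · ♟ · ♟ · · ·
· · · · · · · ·
· · · · · · · ·
· ♙ ♙ · · ♘ · ·
♙ · · ♙ ♙ ♙ ♙ ♙
♖ ♘ ♗ ♕ ♔ ♗ · ♖


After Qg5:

♜ ♞ ♝ · ♚ ♝ ♞ ♜
♟ ♟ · ♟ · ♟ ♟ ♟
· · ♟ · ♟ · · ·
· · · · · · ♛ ·
· · · · · · · ·
· ♙ ♙ · · ♘ · ·
♙ · · ♙ ♙ ♙ ♙ ♙
♖ ♘ ♗ ♕ ♔ ♗ · ♖


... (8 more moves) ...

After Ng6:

♜ ♞ · · ♚ ♝ ♞ ♜
♟ · · · ♛ ♟ ♟ ♟
♝ ♟ ♟ · ♟ · ♘ ·
· · · ♟ · · · ·
· · · · · · · ·
· ♙ ♙ · · · · ·
· · · ♙ ♙ ♙ ♙ ♙
♖ ♘ ♗ ♕ ♔ ♗ · ♖


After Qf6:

♜ ♞ · · ♚ ♝ ♞ ♜
♟ · · · · ♟ ♟ ♟
♝ ♟ ♟ · ♟ ♛ ♘ ·
· · · ♟ · · · ·
· · · · · · · ·
· ♙ ♙ · · · · ·
· · · ♙ ♙ ♙ ♙ ♙
♖ ♘ ♗ ♕ ♔ ♗ · ♖



  a b c d e f g h
  ─────────────────
8│♜ ♞ · · ♚ ♝ ♞ ♜│8
7│♟ · · · · ♟ ♟ ♟│7
6│♝ ♟ ♟ · ♟ ♛ ♘ ·│6
5│· · · ♟ · · · ·│5
4│· · · · · · · ·│4
3│· ♙ ♙ · · · · ·│3
2│· · · ♙ ♙ ♙ ♙ ♙│2
1│♖ ♘ ♗ ♕ ♔ ♗ · ♖│1
  ─────────────────
  a b c d e f g h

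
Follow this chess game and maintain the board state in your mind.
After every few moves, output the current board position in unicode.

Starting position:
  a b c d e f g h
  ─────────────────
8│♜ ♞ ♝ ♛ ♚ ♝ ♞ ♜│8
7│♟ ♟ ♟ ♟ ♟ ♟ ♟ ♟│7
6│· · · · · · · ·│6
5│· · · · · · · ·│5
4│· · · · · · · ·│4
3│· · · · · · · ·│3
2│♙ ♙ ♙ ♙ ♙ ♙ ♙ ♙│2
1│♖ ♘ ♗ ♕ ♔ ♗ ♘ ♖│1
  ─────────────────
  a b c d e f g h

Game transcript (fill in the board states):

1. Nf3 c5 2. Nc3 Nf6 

  a b c d e f g h
  ─────────────────
8│♜ ♞ ♝ ♛ ♚ ♝ · ♜│8
7│♟ ♟ · ♟ ♟ ♟ ♟ ♟│7
6│· · · · · ♞ · ·│6
5│· · ♟ · · · · ·│5
4│· · · · · · · ·│4
3│· · ♘ · · ♘ · ·│3
2│♙ ♙ ♙ ♙ ♙ ♙ ♙ ♙│2
1│♖ · ♗ ♕ ♔ ♗ · ♖│1
  ─────────────────
  a b c d e f g h

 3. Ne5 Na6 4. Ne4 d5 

  a b c d e f g h
  ─────────────────
8│♜ · ♝ ♛ ♚ ♝ · ♜│8
7│♟ ♟ · · ♟ ♟ ♟ ♟│7
6│♞ · · · · ♞ · ·│6
5│· · ♟ ♟ ♘ · · ·│5
4│· · · · ♘ · · ·│4
3│· · · · · · · ·│3
2│♙ ♙ ♙ ♙ ♙ ♙ ♙ ♙│2
1│♖ · ♗ ♕ ♔ ♗ · ♖│1
  ─────────────────
  a b c d e f g h

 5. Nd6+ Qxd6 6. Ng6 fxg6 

  a b c d e f g h
  ─────────────────
8│♜ · ♝ · ♚ ♝ · ♜│8
7│♟ ♟ · · ♟ · ♟ ♟│7
6│♞ · · ♛ · ♞ ♟ ·│6
5│· · ♟ ♟ · · · ·│5
4│· · · · · · · ·│4
3│· · · · · · · ·│3
2│♙ ♙ ♙ ♙ ♙ ♙ ♙ ♙│2
1│♖ · ♗ ♕ ♔ ♗ · ♖│1
  ─────────────────
  a b c d e f g h

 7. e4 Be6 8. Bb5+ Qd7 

  a b c d e f g h
  ─────────────────
8│♜ · · · ♚ ♝ · ♜│8
7│♟ ♟ · ♛ ♟ · ♟ ♟│7
6│♞ · · · ♝ ♞ ♟ ·│6
5│· ♗ ♟ ♟ · · · ·│5
4│· · · · ♙ · · ·│4
3│· · · · · · · ·│3
2│♙ ♙ ♙ ♙ · ♙ ♙ ♙│2
1│♖ · ♗ ♕ ♔ · · ♖│1
  ─────────────────
  a b c d e f g h

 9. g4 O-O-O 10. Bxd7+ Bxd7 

  a b c d e f g h
  ─────────────────
8│· · ♚ ♜ · ♝ · ♜│8
7│♟ ♟ · ♝ ♟ · ♟ ♟│7
6│♞ · · · · ♞ ♟ ·│6
5│· · ♟ ♟ · · · ·│5
4│· · · · ♙ · ♙ ·│4
3│· · · · · · · ·│3
2│♙ ♙ ♙ ♙ · ♙ · ♙│2
1│♖ · ♗ ♕ ♔ · · ♖│1
  ─────────────────
  a b c d e f g h



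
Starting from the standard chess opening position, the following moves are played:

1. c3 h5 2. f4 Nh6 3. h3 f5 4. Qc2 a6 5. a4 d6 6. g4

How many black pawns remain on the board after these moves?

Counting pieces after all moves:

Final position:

  a b c d e f g h
  ─────────────────
8│♜ ♞ ♝ ♛ ♚ ♝ · ♜│8
7│· ♟ ♟ · ♟ · ♟ ·│7
6│♟ · · ♟ · · · ♞│6
5│· · · · · ♟ · ♟│5
4│♙ · · · · ♙ ♙ ·│4
3│· · ♙ · · · · ♙│3
2│· ♙ ♕ ♙ ♙ · · ·│2
1│♖ ♘ ♗ · ♔ ♗ ♘ ♖│1
  ─────────────────
  a b c d e f g h


8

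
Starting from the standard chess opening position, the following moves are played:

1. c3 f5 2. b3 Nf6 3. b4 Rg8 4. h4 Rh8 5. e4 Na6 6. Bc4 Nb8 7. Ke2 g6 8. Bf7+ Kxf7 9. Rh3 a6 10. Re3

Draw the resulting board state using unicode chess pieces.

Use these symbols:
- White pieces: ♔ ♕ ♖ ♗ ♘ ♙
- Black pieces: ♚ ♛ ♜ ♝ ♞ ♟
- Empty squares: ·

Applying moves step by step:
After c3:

♜ ♞ ♝ ♛ ♚ ♝ ♞ ♜
♟ ♟ ♟ ♟ ♟ ♟ ♟ ♟
· · · · · · · ·
· · · · · · · ·
· · · · · · · ·
· · ♙ · · · · ·
♙ ♙ · ♙ ♙ ♙ ♙ ♙
♖ ♘ ♗ ♕ ♔ ♗ ♘ ♖


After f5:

♜ ♞ ♝ ♛ ♚ ♝ ♞ ♜
♟ ♟ ♟ ♟ ♟ · ♟ ♟
· · · · · · · ·
· · · · · ♟ · ·
· · · · · · · ·
· · ♙ · · · · ·
♙ ♙ · ♙ ♙ ♙ ♙ ♙
♖ ♘ ♗ ♕ ♔ ♗ ♘ ♖


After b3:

♜ ♞ ♝ ♛ ♚ ♝ ♞ ♜
♟ ♟ ♟ ♟ ♟ · ♟ ♟
· · · · · · · ·
· · · · · ♟ · ·
· · · · · · · ·
· ♙ ♙ · · · · ·
♙ · · ♙ ♙ ♙ ♙ ♙
♖ ♘ ♗ ♕ ♔ ♗ ♘ ♖


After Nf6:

♜ ♞ ♝ ♛ ♚ ♝ · ♜
♟ ♟ ♟ ♟ ♟ · ♟ ♟
· · · · · ♞ · ·
· · · · · ♟ · ·
· · · · · · · ·
· ♙ ♙ · · · · ·
♙ · · ♙ ♙ ♙ ♙ ♙
♖ ♘ ♗ ♕ ♔ ♗ ♘ ♖


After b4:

♜ ♞ ♝ ♛ ♚ ♝ · ♜
♟ ♟ ♟ ♟ ♟ · ♟ ♟
· · · · · ♞ · ·
· · · · · ♟ · ·
· ♙ · · · · · ·
· · ♙ · · · · ·
♙ · · ♙ ♙ ♙ ♙ ♙
♖ ♘ ♗ ♕ ♔ ♗ ♘ ♖


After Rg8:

♜ ♞ ♝ ♛ ♚ ♝ ♜ ·
♟ ♟ ♟ ♟ ♟ · ♟ ♟
· · · · · ♞ · ·
· · · · · ♟ · ·
· ♙ · · · · · ·
· · ♙ · · · · ·
♙ · · ♙ ♙ ♙ ♙ ♙
♖ ♘ ♗ ♕ ♔ ♗ ♘ ♖


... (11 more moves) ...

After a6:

♜ ♞ ♝ ♛ · ♝ · ♜
· ♟ ♟ ♟ ♟ ♚ · ♟
♟ · · · · ♞ ♟ ·
· · · · · ♟ · ·
· ♙ · · ♙ · · ♙
· · ♙ · · · · ♖
♙ · · ♙ ♔ ♙ ♙ ·
♖ ♘ ♗ ♕ · · ♘ ·


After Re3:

♜ ♞ ♝ ♛ · ♝ · ♜
· ♟ ♟ ♟ ♟ ♚ · ♟
♟ · · · · ♞ ♟ ·
· · · · · ♟ · ·
· ♙ · · ♙ · · ♙
· · ♙ · ♖ · · ·
♙ · · ♙ ♔ ♙ ♙ ·
♖ ♘ ♗ ♕ · · ♘ ·



  a b c d e f g h
  ─────────────────
8│♜ ♞ ♝ ♛ · ♝ · ♜│8
7│· ♟ ♟ ♟ ♟ ♚ · ♟│7
6│♟ · · · · ♞ ♟ ·│6
5│· · · · · ♟ · ·│5
4│· ♙ · · ♙ · · ♙│4
3│· · ♙ · ♖ · · ·│3
2│♙ · · ♙ ♔ ♙ ♙ ·│2
1│♖ ♘ ♗ ♕ · · ♘ ·│1
  ─────────────────
  a b c d e f g h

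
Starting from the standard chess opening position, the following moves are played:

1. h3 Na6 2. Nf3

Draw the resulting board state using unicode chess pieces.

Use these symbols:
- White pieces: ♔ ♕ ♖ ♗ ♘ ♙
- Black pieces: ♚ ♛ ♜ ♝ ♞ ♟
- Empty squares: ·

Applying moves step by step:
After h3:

♜ ♞ ♝ ♛ ♚ ♝ ♞ ♜
♟ ♟ ♟ ♟ ♟ ♟ ♟ ♟
· · · · · · · ·
· · · · · · · ·
· · · · · · · ·
· · · · · · · ♙
♙ ♙ ♙ ♙ ♙ ♙ ♙ ·
♖ ♘ ♗ ♕ ♔ ♗ ♘ ♖


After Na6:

♜ · ♝ ♛ ♚ ♝ ♞ ♜
♟ ♟ ♟ ♟ ♟ ♟ ♟ ♟
♞ · · · · · · ·
· · · · · · · ·
· · · · · · · ·
· · · · · · · ♙
♙ ♙ ♙ ♙ ♙ ♙ ♙ ·
♖ ♘ ♗ ♕ ♔ ♗ ♘ ♖


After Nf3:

♜ · ♝ ♛ ♚ ♝ ♞ ♜
♟ ♟ ♟ ♟ ♟ ♟ ♟ ♟
♞ · · · · · · ·
· · · · · · · ·
· · · · · · · ·
· · · · · ♘ · ♙
♙ ♙ ♙ ♙ ♙ ♙ ♙ ·
♖ ♘ ♗ ♕ ♔ ♗ · ♖



  a b c d e f g h
  ─────────────────
8│♜ · ♝ ♛ ♚ ♝ ♞ ♜│8
7│♟ ♟ ♟ ♟ ♟ ♟ ♟ ♟│7
6│♞ · · · · · · ·│6
5│· · · · · · · ·│5
4│· · · · · · · ·│4
3│· · · · · ♘ · ♙│3
2│♙ ♙ ♙ ♙ ♙ ♙ ♙ ·│2
1│♖ ♘ ♗ ♕ ♔ ♗ · ♖│1
  ─────────────────
  a b c d e f g h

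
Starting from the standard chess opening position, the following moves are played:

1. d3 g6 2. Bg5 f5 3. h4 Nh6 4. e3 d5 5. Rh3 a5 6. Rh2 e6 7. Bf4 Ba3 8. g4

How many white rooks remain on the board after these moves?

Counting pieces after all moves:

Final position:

  a b c d e f g h
  ─────────────────
8│♜ ♞ ♝ ♛ ♚ · · ♜│8
7│· ♟ ♟ · · · · ♟│7
6│· · · · ♟ · ♟ ♞│6
5│♟ · · ♟ · ♟ · ·│5
4│· · · · · ♗ ♙ ♙│4
3│♝ · · ♙ ♙ · · ·│3
2│♙ ♙ ♙ · · ♙ · ♖│2
1│♖ ♘ · ♕ ♔ ♗ ♘ ·│1
  ─────────────────
  a b c d e f g h


2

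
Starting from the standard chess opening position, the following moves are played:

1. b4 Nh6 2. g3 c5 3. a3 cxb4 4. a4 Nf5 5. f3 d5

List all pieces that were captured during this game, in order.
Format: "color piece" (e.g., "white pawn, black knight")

Tracking captures:
  cxb4: captured white pawn

white pawn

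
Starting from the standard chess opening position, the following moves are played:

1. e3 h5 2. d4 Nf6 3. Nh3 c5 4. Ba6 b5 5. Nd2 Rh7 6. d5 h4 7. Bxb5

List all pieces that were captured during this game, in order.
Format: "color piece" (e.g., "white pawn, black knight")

Tracking captures:
  Bxb5: captured black pawn

black pawn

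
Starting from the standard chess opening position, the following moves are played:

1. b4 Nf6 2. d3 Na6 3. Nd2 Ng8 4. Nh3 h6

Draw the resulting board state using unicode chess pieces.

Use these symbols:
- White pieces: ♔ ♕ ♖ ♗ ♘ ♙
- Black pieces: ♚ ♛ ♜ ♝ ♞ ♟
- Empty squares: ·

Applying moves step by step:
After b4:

♜ ♞ ♝ ♛ ♚ ♝ ♞ ♜
♟ ♟ ♟ ♟ ♟ ♟ ♟ ♟
· · · · · · · ·
· · · · · · · ·
· ♙ · · · · · ·
· · · · · · · ·
♙ · ♙ ♙ ♙ ♙ ♙ ♙
♖ ♘ ♗ ♕ ♔ ♗ ♘ ♖


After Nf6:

♜ ♞ ♝ ♛ ♚ ♝ · ♜
♟ ♟ ♟ ♟ ♟ ♟ ♟ ♟
· · · · · ♞ · ·
· · · · · · · ·
· ♙ · · · · · ·
· · · · · · · ·
♙ · ♙ ♙ ♙ ♙ ♙ ♙
♖ ♘ ♗ ♕ ♔ ♗ ♘ ♖


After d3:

♜ ♞ ♝ ♛ ♚ ♝ · ♜
♟ ♟ ♟ ♟ ♟ ♟ ♟ ♟
· · · · · ♞ · ·
· · · · · · · ·
· ♙ · · · · · ·
· · · ♙ · · · ·
♙ · ♙ · ♙ ♙ ♙ ♙
♖ ♘ ♗ ♕ ♔ ♗ ♘ ♖


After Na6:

♜ · ♝ ♛ ♚ ♝ · ♜
♟ ♟ ♟ ♟ ♟ ♟ ♟ ♟
♞ · · · · ♞ · ·
· · · · · · · ·
· ♙ · · · · · ·
· · · ♙ · · · ·
♙ · ♙ · ♙ ♙ ♙ ♙
♖ ♘ ♗ ♕ ♔ ♗ ♘ ♖


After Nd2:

♜ · ♝ ♛ ♚ ♝ · ♜
♟ ♟ ♟ ♟ ♟ ♟ ♟ ♟
♞ · · · · ♞ · ·
· · · · · · · ·
· ♙ · · · · · ·
· · · ♙ · · · ·
♙ · ♙ ♘ ♙ ♙ ♙ ♙
♖ · ♗ ♕ ♔ ♗ ♘ ♖


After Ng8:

♜ · ♝ ♛ ♚ ♝ ♞ ♜
♟ ♟ ♟ ♟ ♟ ♟ ♟ ♟
♞ · · · · · · ·
· · · · · · · ·
· ♙ · · · · · ·
· · · ♙ · · · ·
♙ · ♙ ♘ ♙ ♙ ♙ ♙
♖ · ♗ ♕ ♔ ♗ ♘ ♖


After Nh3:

♜ · ♝ ♛ ♚ ♝ ♞ ♜
♟ ♟ ♟ ♟ ♟ ♟ ♟ ♟
♞ · · · · · · ·
· · · · · · · ·
· ♙ · · · · · ·
· · · ♙ · · · ♘
♙ · ♙ ♘ ♙ ♙ ♙ ♙
♖ · ♗ ♕ ♔ ♗ · ♖


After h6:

♜ · ♝ ♛ ♚ ♝ ♞ ♜
♟ ♟ ♟ ♟ ♟ ♟ ♟ ·
♞ · · · · · · ♟
· · · · · · · ·
· ♙ · · · · · ·
· · · ♙ · · · ♘
♙ · ♙ ♘ ♙ ♙ ♙ ♙
♖ · ♗ ♕ ♔ ♗ · ♖



  a b c d e f g h
  ─────────────────
8│♜ · ♝ ♛ ♚ ♝ ♞ ♜│8
7│♟ ♟ ♟ ♟ ♟ ♟ ♟ ·│7
6│♞ · · · · · · ♟│6
5│· · · · · · · ·│5
4│· ♙ · · · · · ·│4
3│· · · ♙ · · · ♘│3
2│♙ · ♙ ♘ ♙ ♙ ♙ ♙│2
1│♖ · ♗ ♕ ♔ ♗ · ♖│1
  ─────────────────
  a b c d e f g h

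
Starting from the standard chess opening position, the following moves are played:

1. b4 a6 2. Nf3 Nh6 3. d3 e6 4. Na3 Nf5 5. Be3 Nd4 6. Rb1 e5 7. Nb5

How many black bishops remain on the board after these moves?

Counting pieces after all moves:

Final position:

  a b c d e f g h
  ─────────────────
8│♜ ♞ ♝ ♛ ♚ ♝ · ♜│8
7│· ♟ ♟ ♟ · ♟ ♟ ♟│7
6│♟ · · · · · · ·│6
5│· ♘ · · ♟ · · ·│5
4│· ♙ · ♞ · · · ·│4
3│· · · ♙ ♗ ♘ · ·│3
2│♙ · ♙ · ♙ ♙ ♙ ♙│2
1│· ♖ · ♕ ♔ ♗ · ♖│1
  ─────────────────
  a b c d e f g h


2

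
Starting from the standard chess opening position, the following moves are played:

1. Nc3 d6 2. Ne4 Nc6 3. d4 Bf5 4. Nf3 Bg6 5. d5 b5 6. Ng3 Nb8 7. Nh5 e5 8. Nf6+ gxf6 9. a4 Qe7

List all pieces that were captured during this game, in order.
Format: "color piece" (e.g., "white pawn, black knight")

Tracking captures:
  gxf6: captured white knight

white knight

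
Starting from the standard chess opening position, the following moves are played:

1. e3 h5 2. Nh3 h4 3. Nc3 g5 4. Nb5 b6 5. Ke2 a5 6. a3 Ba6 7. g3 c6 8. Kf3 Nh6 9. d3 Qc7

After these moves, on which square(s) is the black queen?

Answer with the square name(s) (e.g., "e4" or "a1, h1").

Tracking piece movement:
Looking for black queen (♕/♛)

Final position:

  a b c d e f g h
  ─────────────────
8│♜ ♞ · · ♚ ♝ · ♜│8
7│· · ♛ ♟ ♟ ♟ · ·│7
6│♝ ♟ ♟ · · · · ♞│6
5│♟ ♘ · · · · ♟ ·│5
4│· · · · · · · ♟│4
3│♙ · · ♙ ♙ ♔ ♙ ♘│3
2│· ♙ ♙ · · ♙ · ♙│2
1│♖ · ♗ ♕ · ♗ · ♖│1
  ─────────────────
  a b c d e f g h


c7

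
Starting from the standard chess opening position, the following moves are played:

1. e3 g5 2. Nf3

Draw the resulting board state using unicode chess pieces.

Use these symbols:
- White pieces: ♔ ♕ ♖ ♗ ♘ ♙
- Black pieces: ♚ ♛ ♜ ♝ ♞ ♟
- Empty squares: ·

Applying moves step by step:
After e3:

♜ ♞ ♝ ♛ ♚ ♝ ♞ ♜
♟ ♟ ♟ ♟ ♟ ♟ ♟ ♟
· · · · · · · ·
· · · · · · · ·
· · · · · · · ·
· · · · ♙ · · ·
♙ ♙ ♙ ♙ · ♙ ♙ ♙
♖ ♘ ♗ ♕ ♔ ♗ ♘ ♖


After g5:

♜ ♞ ♝ ♛ ♚ ♝ ♞ ♜
♟ ♟ ♟ ♟ ♟ ♟ · ♟
· · · · · · · ·
· · · · · · ♟ ·
· · · · · · · ·
· · · · ♙ · · ·
♙ ♙ ♙ ♙ · ♙ ♙ ♙
♖ ♘ ♗ ♕ ♔ ♗ ♘ ♖


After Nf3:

♜ ♞ ♝ ♛ ♚ ♝ ♞ ♜
♟ ♟ ♟ ♟ ♟ ♟ · ♟
· · · · · · · ·
· · · · · · ♟ ·
· · · · · · · ·
· · · · ♙ ♘ · ·
♙ ♙ ♙ ♙ · ♙ ♙ ♙
♖ ♘ ♗ ♕ ♔ ♗ · ♖



  a b c d e f g h
  ─────────────────
8│♜ ♞ ♝ ♛ ♚ ♝ ♞ ♜│8
7│♟ ♟ ♟ ♟ ♟ ♟ · ♟│7
6│· · · · · · · ·│6
5│· · · · · · ♟ ·│5
4│· · · · · · · ·│4
3│· · · · ♙ ♘ · ·│3
2│♙ ♙ ♙ ♙ · ♙ ♙ ♙│2
1│♖ ♘ ♗ ♕ ♔ ♗ · ♖│1
  ─────────────────
  a b c d e f g h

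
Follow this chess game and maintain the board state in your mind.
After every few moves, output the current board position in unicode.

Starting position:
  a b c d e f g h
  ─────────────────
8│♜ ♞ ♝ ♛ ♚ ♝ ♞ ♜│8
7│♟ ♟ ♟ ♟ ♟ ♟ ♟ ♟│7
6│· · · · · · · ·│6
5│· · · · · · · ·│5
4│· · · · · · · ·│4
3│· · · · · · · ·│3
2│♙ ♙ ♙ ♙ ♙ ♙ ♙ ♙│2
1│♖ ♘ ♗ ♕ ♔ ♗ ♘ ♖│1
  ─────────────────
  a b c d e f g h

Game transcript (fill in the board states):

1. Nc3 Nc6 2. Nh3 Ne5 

  a b c d e f g h
  ─────────────────
8│♜ · ♝ ♛ ♚ ♝ ♞ ♜│8
7│♟ ♟ ♟ ♟ ♟ ♟ ♟ ♟│7
6│· · · · · · · ·│6
5│· · · · ♞ · · ·│5
4│· · · · · · · ·│4
3│· · ♘ · · · · ♘│3
2│♙ ♙ ♙ ♙ ♙ ♙ ♙ ♙│2
1│♖ · ♗ ♕ ♔ ♗ · ♖│1
  ─────────────────
  a b c d e f g h

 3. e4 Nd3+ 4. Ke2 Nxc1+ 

  a b c d e f g h
  ─────────────────
8│♜ · ♝ ♛ ♚ ♝ ♞ ♜│8
7│♟ ♟ ♟ ♟ ♟ ♟ ♟ ♟│7
6│· · · · · · · ·│6
5│· · · · · · · ·│5
4│· · · · ♙ · · ·│4
3│· · ♘ · · · · ♘│3
2│♙ ♙ ♙ ♙ ♔ ♙ ♙ ♙│2
1│♖ · ♞ ♕ · ♗ · ♖│1
  ─────────────────
  a b c d e f g h

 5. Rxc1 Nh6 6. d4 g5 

  a b c d e f g h
  ─────────────────
8│♜ · ♝ ♛ ♚ ♝ · ♜│8
7│♟ ♟ ♟ ♟ ♟ ♟ · ♟│7
6│· · · · · · · ♞│6
5│· · · · · · ♟ ·│5
4│· · · ♙ ♙ · · ·│4
3│· · ♘ · · · · ♘│3
2│♙ ♙ ♙ · ♔ ♙ ♙ ♙│2
1│· · ♖ ♕ · ♗ · ♖│1
  ─────────────────
  a b c d e f g h

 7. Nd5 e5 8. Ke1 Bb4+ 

  a b c d e f g h
  ─────────────────
8│♜ · ♝ ♛ ♚ · · ♜│8
7│♟ ♟ ♟ ♟ · ♟ · ♟│7
6│· · · · · · · ♞│6
5│· · · ♘ ♟ · ♟ ·│5
4│· ♝ · ♙ ♙ · · ·│4
3│· · · · · · · ♘│3
2│♙ ♙ ♙ · · ♙ ♙ ♙│2
1│· · ♖ ♕ ♔ ♗ · ♖│1
  ─────────────────
  a b c d e f g h

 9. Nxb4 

  a b c d e f g h
  ─────────────────
8│♜ · ♝ ♛ ♚ · · ♜│8
7│♟ ♟ ♟ ♟ · ♟ · ♟│7
6│· · · · · · · ♞│6
5│· · · · ♟ · ♟ ·│5
4│· ♘ · ♙ ♙ · · ·│4
3│· · · · · · · ♘│3
2│♙ ♙ ♙ · · ♙ ♙ ♙│2
1│· · ♖ ♕ ♔ ♗ · ♖│1
  ─────────────────
  a b c d e f g h
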